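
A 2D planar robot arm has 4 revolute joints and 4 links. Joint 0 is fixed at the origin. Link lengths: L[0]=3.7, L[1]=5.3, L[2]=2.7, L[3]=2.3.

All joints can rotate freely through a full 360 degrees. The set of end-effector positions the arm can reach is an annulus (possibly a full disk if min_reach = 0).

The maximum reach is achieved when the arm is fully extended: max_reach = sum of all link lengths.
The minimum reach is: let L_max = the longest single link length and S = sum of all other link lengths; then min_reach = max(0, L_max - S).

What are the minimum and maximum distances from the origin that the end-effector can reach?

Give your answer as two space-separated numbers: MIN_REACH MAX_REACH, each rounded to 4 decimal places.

Link lengths: [3.7, 5.3, 2.7, 2.3]
max_reach = 3.7 + 5.3 + 2.7 + 2.3 = 14
L_max = max([3.7, 5.3, 2.7, 2.3]) = 5.3
S (sum of others) = 14 - 5.3 = 8.7
min_reach = max(0, 5.3 - 8.7) = max(0, -3.4) = 0

Answer: 0.0000 14.0000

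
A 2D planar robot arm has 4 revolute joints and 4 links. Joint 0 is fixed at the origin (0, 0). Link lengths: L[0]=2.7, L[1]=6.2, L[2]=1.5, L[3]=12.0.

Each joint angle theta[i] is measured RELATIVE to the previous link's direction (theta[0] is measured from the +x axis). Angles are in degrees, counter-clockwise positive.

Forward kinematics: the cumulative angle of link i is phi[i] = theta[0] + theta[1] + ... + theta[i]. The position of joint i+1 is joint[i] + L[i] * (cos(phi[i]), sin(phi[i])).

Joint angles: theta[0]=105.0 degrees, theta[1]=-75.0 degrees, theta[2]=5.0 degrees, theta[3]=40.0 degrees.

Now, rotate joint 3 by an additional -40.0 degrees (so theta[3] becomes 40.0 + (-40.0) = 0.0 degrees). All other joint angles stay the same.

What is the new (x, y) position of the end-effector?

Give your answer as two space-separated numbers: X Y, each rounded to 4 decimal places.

Answer: 15.7291 13.4513

Derivation:
joint[0] = (0.0000, 0.0000)  (base)
link 0: phi[0] = 105 = 105 deg
  cos(105 deg) = -0.2588, sin(105 deg) = 0.9659
  joint[1] = (0.0000, 0.0000) + 2.7 * (-0.2588, 0.9659) = (0.0000 + -0.6988, 0.0000 + 2.6080) = (-0.6988, 2.6080)
link 1: phi[1] = 105 + -75 = 30 deg
  cos(30 deg) = 0.8660, sin(30 deg) = 0.5000
  joint[2] = (-0.6988, 2.6080) + 6.2 * (0.8660, 0.5000) = (-0.6988 + 5.3694, 2.6080 + 3.1000) = (4.6705, 5.7080)
link 2: phi[2] = 105 + -75 + 5 = 35 deg
  cos(35 deg) = 0.8192, sin(35 deg) = 0.5736
  joint[3] = (4.6705, 5.7080) + 1.5 * (0.8192, 0.5736) = (4.6705 + 1.2287, 5.7080 + 0.8604) = (5.8993, 6.5684)
link 3: phi[3] = 105 + -75 + 5 + 0 = 35 deg
  cos(35 deg) = 0.8192, sin(35 deg) = 0.5736
  joint[4] = (5.8993, 6.5684) + 12 * (0.8192, 0.5736) = (5.8993 + 9.8298, 6.5684 + 6.8829) = (15.7291, 13.4513)
End effector: (15.7291, 13.4513)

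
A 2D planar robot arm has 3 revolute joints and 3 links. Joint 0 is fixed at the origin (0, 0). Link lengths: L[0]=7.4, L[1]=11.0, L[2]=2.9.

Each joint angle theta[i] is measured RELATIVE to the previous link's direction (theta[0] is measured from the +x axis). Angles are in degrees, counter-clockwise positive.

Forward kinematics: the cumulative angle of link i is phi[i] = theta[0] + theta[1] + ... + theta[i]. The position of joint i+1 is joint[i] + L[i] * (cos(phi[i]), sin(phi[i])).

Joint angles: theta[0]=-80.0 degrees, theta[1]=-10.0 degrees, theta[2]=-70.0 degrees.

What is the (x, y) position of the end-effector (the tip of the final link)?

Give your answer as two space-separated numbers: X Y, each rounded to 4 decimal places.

joint[0] = (0.0000, 0.0000)  (base)
link 0: phi[0] = -80 = -80 deg
  cos(-80 deg) = 0.1736, sin(-80 deg) = -0.9848
  joint[1] = (0.0000, 0.0000) + 7.4 * (0.1736, -0.9848) = (0.0000 + 1.2850, 0.0000 + -7.2876) = (1.2850, -7.2876)
link 1: phi[1] = -80 + -10 = -90 deg
  cos(-90 deg) = 0.0000, sin(-90 deg) = -1.0000
  joint[2] = (1.2850, -7.2876) + 11 * (0.0000, -1.0000) = (1.2850 + 0.0000, -7.2876 + -11.0000) = (1.2850, -18.2876)
link 2: phi[2] = -80 + -10 + -70 = -160 deg
  cos(-160 deg) = -0.9397, sin(-160 deg) = -0.3420
  joint[3] = (1.2850, -18.2876) + 2.9 * (-0.9397, -0.3420) = (1.2850 + -2.7251, -18.2876 + -0.9919) = (-1.4401, -19.2794)
End effector: (-1.4401, -19.2794)

Answer: -1.4401 -19.2794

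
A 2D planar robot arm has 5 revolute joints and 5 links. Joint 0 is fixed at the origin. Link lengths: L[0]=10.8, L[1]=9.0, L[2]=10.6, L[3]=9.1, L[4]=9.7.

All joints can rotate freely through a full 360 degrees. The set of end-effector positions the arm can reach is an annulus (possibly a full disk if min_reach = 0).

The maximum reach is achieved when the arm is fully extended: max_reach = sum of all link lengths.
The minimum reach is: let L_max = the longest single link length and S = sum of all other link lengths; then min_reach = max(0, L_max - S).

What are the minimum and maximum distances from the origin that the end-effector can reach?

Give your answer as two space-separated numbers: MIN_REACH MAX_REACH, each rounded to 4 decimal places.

Link lengths: [10.8, 9.0, 10.6, 9.1, 9.7]
max_reach = 10.8 + 9 + 10.6 + 9.1 + 9.7 = 49.2
L_max = max([10.8, 9.0, 10.6, 9.1, 9.7]) = 10.8
S (sum of others) = 49.2 - 10.8 = 38.4
min_reach = max(0, 10.8 - 38.4) = max(0, -27.6) = 0

Answer: 0.0000 49.2000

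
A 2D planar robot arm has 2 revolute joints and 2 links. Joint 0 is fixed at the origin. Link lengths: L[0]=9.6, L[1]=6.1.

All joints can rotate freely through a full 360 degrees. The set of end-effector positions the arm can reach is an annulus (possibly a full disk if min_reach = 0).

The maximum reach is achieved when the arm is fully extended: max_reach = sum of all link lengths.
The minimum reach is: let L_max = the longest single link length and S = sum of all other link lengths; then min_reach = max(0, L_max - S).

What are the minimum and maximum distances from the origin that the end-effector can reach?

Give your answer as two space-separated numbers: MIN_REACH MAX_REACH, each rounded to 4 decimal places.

Answer: 3.5000 15.7000

Derivation:
Link lengths: [9.6, 6.1]
max_reach = 9.6 + 6.1 = 15.7
L_max = max([9.6, 6.1]) = 9.6
S (sum of others) = 15.7 - 9.6 = 6.1
min_reach = max(0, 9.6 - 6.1) = max(0, 3.5) = 3.5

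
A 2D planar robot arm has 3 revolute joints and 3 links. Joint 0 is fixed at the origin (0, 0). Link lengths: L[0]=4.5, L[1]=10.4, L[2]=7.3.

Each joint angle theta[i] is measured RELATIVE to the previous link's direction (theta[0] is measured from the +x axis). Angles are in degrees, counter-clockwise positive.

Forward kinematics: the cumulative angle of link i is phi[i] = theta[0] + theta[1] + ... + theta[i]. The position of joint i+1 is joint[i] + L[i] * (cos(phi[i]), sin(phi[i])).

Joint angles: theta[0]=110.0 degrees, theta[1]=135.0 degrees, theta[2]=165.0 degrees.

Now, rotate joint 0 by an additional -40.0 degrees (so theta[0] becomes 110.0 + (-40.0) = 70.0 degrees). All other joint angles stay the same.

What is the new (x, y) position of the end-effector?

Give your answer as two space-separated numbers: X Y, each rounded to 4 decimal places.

joint[0] = (0.0000, 0.0000)  (base)
link 0: phi[0] = 70 = 70 deg
  cos(70 deg) = 0.3420, sin(70 deg) = 0.9397
  joint[1] = (0.0000, 0.0000) + 4.5 * (0.3420, 0.9397) = (0.0000 + 1.5391, 0.0000 + 4.2286) = (1.5391, 4.2286)
link 1: phi[1] = 70 + 135 = 205 deg
  cos(205 deg) = -0.9063, sin(205 deg) = -0.4226
  joint[2] = (1.5391, 4.2286) + 10.4 * (-0.9063, -0.4226) = (1.5391 + -9.4256, 4.2286 + -4.3952) = (-7.8865, -0.1666)
link 2: phi[2] = 70 + 135 + 165 = 370 deg
  cos(370 deg) = 0.9848, sin(370 deg) = 0.1736
  joint[3] = (-7.8865, -0.1666) + 7.3 * (0.9848, 0.1736) = (-7.8865 + 7.1891, -0.1666 + 1.2676) = (-0.6974, 1.1010)
End effector: (-0.6974, 1.1010)

Answer: -0.6974 1.1010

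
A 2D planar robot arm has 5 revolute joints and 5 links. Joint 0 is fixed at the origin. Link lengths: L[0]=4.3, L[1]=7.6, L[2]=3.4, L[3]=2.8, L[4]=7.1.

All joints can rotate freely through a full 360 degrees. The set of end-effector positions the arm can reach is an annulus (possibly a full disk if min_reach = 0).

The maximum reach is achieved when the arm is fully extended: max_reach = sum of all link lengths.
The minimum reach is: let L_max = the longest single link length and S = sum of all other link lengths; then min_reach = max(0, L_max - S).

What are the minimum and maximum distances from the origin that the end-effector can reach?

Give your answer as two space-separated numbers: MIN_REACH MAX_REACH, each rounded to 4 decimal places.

Link lengths: [4.3, 7.6, 3.4, 2.8, 7.1]
max_reach = 4.3 + 7.6 + 3.4 + 2.8 + 7.1 = 25.2
L_max = max([4.3, 7.6, 3.4, 2.8, 7.1]) = 7.6
S (sum of others) = 25.2 - 7.6 = 17.6
min_reach = max(0, 7.6 - 17.6) = max(0, -10) = 0

Answer: 0.0000 25.2000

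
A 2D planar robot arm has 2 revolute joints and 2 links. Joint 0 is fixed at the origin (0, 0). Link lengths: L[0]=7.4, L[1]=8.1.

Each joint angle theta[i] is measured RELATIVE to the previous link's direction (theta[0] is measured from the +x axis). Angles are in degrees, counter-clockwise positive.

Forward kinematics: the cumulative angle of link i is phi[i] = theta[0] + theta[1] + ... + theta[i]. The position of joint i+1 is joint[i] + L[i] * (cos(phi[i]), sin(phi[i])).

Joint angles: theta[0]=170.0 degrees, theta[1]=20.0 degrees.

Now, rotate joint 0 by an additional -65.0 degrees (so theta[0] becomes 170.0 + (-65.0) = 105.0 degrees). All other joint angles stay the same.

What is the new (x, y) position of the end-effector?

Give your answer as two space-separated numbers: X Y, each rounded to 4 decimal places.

Answer: -6.5612 13.7830

Derivation:
joint[0] = (0.0000, 0.0000)  (base)
link 0: phi[0] = 105 = 105 deg
  cos(105 deg) = -0.2588, sin(105 deg) = 0.9659
  joint[1] = (0.0000, 0.0000) + 7.4 * (-0.2588, 0.9659) = (0.0000 + -1.9153, 0.0000 + 7.1479) = (-1.9153, 7.1479)
link 1: phi[1] = 105 + 20 = 125 deg
  cos(125 deg) = -0.5736, sin(125 deg) = 0.8192
  joint[2] = (-1.9153, 7.1479) + 8.1 * (-0.5736, 0.8192) = (-1.9153 + -4.6460, 7.1479 + 6.6351) = (-6.5612, 13.7830)
End effector: (-6.5612, 13.7830)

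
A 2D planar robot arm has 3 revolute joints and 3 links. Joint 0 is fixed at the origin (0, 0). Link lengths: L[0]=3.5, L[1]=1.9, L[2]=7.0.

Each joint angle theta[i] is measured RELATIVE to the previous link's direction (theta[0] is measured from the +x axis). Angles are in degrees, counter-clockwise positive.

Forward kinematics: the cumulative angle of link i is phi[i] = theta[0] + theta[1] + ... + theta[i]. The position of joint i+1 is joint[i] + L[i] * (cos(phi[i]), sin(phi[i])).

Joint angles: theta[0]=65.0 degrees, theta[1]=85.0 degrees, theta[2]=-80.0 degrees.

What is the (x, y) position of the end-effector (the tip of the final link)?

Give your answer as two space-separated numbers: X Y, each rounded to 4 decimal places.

Answer: 2.2279 10.6999

Derivation:
joint[0] = (0.0000, 0.0000)  (base)
link 0: phi[0] = 65 = 65 deg
  cos(65 deg) = 0.4226, sin(65 deg) = 0.9063
  joint[1] = (0.0000, 0.0000) + 3.5 * (0.4226, 0.9063) = (0.0000 + 1.4792, 0.0000 + 3.1721) = (1.4792, 3.1721)
link 1: phi[1] = 65 + 85 = 150 deg
  cos(150 deg) = -0.8660, sin(150 deg) = 0.5000
  joint[2] = (1.4792, 3.1721) + 1.9 * (-0.8660, 0.5000) = (1.4792 + -1.6454, 3.1721 + 0.9500) = (-0.1663, 4.1221)
link 2: phi[2] = 65 + 85 + -80 = 70 deg
  cos(70 deg) = 0.3420, sin(70 deg) = 0.9397
  joint[3] = (-0.1663, 4.1221) + 7 * (0.3420, 0.9397) = (-0.1663 + 2.3941, 4.1221 + 6.5778) = (2.2279, 10.6999)
End effector: (2.2279, 10.6999)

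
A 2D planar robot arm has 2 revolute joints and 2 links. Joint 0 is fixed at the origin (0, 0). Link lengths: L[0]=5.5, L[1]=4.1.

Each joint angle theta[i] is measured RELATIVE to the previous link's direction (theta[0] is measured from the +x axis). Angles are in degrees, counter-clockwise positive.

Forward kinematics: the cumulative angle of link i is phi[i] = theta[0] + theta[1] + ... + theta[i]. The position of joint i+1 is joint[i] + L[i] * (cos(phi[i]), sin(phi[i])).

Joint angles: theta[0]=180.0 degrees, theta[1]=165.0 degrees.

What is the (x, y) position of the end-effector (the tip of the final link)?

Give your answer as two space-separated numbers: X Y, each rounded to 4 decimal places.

joint[0] = (0.0000, 0.0000)  (base)
link 0: phi[0] = 180 = 180 deg
  cos(180 deg) = -1.0000, sin(180 deg) = 0.0000
  joint[1] = (0.0000, 0.0000) + 5.5 * (-1.0000, 0.0000) = (0.0000 + -5.5000, 0.0000 + 0.0000) = (-5.5000, 0.0000)
link 1: phi[1] = 180 + 165 = 345 deg
  cos(345 deg) = 0.9659, sin(345 deg) = -0.2588
  joint[2] = (-5.5000, 0.0000) + 4.1 * (0.9659, -0.2588) = (-5.5000 + 3.9603, 0.0000 + -1.0612) = (-1.5397, -1.0612)
End effector: (-1.5397, -1.0612)

Answer: -1.5397 -1.0612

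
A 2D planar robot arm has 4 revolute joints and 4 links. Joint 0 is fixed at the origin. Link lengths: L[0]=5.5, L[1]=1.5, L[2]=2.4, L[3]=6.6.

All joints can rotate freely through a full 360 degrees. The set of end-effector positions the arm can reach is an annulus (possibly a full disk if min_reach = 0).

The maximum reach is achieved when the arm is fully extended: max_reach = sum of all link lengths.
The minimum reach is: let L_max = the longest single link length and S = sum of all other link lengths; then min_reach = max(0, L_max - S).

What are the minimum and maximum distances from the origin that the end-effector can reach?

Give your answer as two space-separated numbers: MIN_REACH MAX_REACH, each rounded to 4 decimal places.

Link lengths: [5.5, 1.5, 2.4, 6.6]
max_reach = 5.5 + 1.5 + 2.4 + 6.6 = 16
L_max = max([5.5, 1.5, 2.4, 6.6]) = 6.6
S (sum of others) = 16 - 6.6 = 9.4
min_reach = max(0, 6.6 - 9.4) = max(0, -2.8) = 0

Answer: 0.0000 16.0000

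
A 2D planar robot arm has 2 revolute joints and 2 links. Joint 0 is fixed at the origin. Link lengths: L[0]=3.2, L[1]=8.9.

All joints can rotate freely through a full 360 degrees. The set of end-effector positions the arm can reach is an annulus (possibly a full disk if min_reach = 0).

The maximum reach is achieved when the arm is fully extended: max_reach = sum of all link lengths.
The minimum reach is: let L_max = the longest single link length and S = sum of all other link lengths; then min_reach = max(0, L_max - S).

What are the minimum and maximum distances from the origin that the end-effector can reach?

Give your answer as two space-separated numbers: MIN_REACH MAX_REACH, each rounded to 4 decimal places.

Link lengths: [3.2, 8.9]
max_reach = 3.2 + 8.9 = 12.1
L_max = max([3.2, 8.9]) = 8.9
S (sum of others) = 12.1 - 8.9 = 3.2
min_reach = max(0, 8.9 - 3.2) = max(0, 5.7) = 5.7

Answer: 5.7000 12.1000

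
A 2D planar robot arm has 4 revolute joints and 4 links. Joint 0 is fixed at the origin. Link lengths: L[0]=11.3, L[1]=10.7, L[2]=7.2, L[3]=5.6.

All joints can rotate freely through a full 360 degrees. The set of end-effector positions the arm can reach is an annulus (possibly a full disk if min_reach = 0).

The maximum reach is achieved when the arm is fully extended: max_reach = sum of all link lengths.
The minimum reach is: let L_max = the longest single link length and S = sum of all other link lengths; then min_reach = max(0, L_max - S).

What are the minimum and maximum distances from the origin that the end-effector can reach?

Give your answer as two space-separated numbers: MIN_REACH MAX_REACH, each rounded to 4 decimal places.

Answer: 0.0000 34.8000

Derivation:
Link lengths: [11.3, 10.7, 7.2, 5.6]
max_reach = 11.3 + 10.7 + 7.2 + 5.6 = 34.8
L_max = max([11.3, 10.7, 7.2, 5.6]) = 11.3
S (sum of others) = 34.8 - 11.3 = 23.5
min_reach = max(0, 11.3 - 23.5) = max(0, -12.2) = 0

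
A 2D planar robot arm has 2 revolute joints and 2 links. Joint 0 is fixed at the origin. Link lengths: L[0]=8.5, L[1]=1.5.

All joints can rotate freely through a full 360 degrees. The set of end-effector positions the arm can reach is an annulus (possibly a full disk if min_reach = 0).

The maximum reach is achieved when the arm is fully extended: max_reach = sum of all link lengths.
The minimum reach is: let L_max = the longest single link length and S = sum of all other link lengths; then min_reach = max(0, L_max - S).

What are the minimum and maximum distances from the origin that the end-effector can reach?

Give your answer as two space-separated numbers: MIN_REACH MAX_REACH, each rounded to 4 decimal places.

Answer: 7.0000 10.0000

Derivation:
Link lengths: [8.5, 1.5]
max_reach = 8.5 + 1.5 = 10
L_max = max([8.5, 1.5]) = 8.5
S (sum of others) = 10 - 8.5 = 1.5
min_reach = max(0, 8.5 - 1.5) = max(0, 7) = 7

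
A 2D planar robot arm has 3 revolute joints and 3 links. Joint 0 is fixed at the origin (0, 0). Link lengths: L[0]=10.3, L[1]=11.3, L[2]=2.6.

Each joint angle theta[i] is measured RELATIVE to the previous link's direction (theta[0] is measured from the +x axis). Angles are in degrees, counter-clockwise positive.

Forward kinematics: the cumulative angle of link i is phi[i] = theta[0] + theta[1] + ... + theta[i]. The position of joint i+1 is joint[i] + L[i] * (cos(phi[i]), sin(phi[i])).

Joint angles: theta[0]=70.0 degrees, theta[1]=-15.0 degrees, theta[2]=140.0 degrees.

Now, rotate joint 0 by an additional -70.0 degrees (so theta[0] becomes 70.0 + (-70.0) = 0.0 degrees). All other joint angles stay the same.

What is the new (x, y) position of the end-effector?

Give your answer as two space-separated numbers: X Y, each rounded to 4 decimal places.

joint[0] = (0.0000, 0.0000)  (base)
link 0: phi[0] = 0 = 0 deg
  cos(0 deg) = 1.0000, sin(0 deg) = 0.0000
  joint[1] = (0.0000, 0.0000) + 10.3 * (1.0000, 0.0000) = (0.0000 + 10.3000, 0.0000 + 0.0000) = (10.3000, 0.0000)
link 1: phi[1] = 0 + -15 = -15 deg
  cos(-15 deg) = 0.9659, sin(-15 deg) = -0.2588
  joint[2] = (10.3000, 0.0000) + 11.3 * (0.9659, -0.2588) = (10.3000 + 10.9150, 0.0000 + -2.9247) = (21.2150, -2.9247)
link 2: phi[2] = 0 + -15 + 140 = 125 deg
  cos(125 deg) = -0.5736, sin(125 deg) = 0.8192
  joint[3] = (21.2150, -2.9247) + 2.6 * (-0.5736, 0.8192) = (21.2150 + -1.4913, -2.9247 + 2.1298) = (19.7237, -0.7949)
End effector: (19.7237, -0.7949)

Answer: 19.7237 -0.7949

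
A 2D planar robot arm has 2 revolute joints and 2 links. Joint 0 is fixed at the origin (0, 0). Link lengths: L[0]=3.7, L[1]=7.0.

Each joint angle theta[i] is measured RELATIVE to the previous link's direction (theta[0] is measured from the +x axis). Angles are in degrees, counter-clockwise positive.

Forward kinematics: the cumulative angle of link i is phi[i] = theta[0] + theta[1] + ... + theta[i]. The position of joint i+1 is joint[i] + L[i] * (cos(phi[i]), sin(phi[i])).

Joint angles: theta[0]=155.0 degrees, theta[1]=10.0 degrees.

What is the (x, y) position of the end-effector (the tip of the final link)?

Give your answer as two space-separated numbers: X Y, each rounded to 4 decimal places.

Answer: -10.1148 3.3754

Derivation:
joint[0] = (0.0000, 0.0000)  (base)
link 0: phi[0] = 155 = 155 deg
  cos(155 deg) = -0.9063, sin(155 deg) = 0.4226
  joint[1] = (0.0000, 0.0000) + 3.7 * (-0.9063, 0.4226) = (0.0000 + -3.3533, 0.0000 + 1.5637) = (-3.3533, 1.5637)
link 1: phi[1] = 155 + 10 = 165 deg
  cos(165 deg) = -0.9659, sin(165 deg) = 0.2588
  joint[2] = (-3.3533, 1.5637) + 7 * (-0.9659, 0.2588) = (-3.3533 + -6.7615, 1.5637 + 1.8117) = (-10.1148, 3.3754)
End effector: (-10.1148, 3.3754)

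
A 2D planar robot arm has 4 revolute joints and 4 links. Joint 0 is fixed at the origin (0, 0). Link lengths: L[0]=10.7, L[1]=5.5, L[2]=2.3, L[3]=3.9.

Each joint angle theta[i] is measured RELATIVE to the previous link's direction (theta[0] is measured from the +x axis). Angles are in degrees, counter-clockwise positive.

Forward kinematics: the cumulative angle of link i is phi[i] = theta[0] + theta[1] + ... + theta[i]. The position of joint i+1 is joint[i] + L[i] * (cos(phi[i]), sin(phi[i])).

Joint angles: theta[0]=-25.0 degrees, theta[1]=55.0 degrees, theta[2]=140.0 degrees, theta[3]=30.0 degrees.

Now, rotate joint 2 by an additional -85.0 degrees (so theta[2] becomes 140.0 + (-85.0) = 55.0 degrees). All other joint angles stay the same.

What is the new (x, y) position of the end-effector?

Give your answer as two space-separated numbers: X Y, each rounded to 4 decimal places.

joint[0] = (0.0000, 0.0000)  (base)
link 0: phi[0] = -25 = -25 deg
  cos(-25 deg) = 0.9063, sin(-25 deg) = -0.4226
  joint[1] = (0.0000, 0.0000) + 10.7 * (0.9063, -0.4226) = (0.0000 + 9.6975, 0.0000 + -4.5220) = (9.6975, -4.5220)
link 1: phi[1] = -25 + 55 = 30 deg
  cos(30 deg) = 0.8660, sin(30 deg) = 0.5000
  joint[2] = (9.6975, -4.5220) + 5.5 * (0.8660, 0.5000) = (9.6975 + 4.7631, -4.5220 + 2.7500) = (14.4606, -1.7720)
link 2: phi[2] = -25 + 55 + 55 = 85 deg
  cos(85 deg) = 0.0872, sin(85 deg) = 0.9962
  joint[3] = (14.4606, -1.7720) + 2.3 * (0.0872, 0.9962) = (14.4606 + 0.2005, -1.7720 + 2.2912) = (14.6611, 0.5192)
link 3: phi[3] = -25 + 55 + 55 + 30 = 115 deg
  cos(115 deg) = -0.4226, sin(115 deg) = 0.9063
  joint[4] = (14.6611, 0.5192) + 3.9 * (-0.4226, 0.9063) = (14.6611 + -1.6482, 0.5192 + 3.5346) = (13.0129, 4.0538)
End effector: (13.0129, 4.0538)

Answer: 13.0129 4.0538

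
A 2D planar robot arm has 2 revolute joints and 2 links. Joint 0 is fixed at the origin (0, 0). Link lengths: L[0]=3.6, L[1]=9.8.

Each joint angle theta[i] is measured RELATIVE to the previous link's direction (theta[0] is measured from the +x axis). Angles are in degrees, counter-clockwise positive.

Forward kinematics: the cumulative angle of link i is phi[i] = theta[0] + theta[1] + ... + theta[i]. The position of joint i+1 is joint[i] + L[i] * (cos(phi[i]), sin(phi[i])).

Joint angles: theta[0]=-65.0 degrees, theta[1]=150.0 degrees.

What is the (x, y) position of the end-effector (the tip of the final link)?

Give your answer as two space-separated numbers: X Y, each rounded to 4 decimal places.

joint[0] = (0.0000, 0.0000)  (base)
link 0: phi[0] = -65 = -65 deg
  cos(-65 deg) = 0.4226, sin(-65 deg) = -0.9063
  joint[1] = (0.0000, 0.0000) + 3.6 * (0.4226, -0.9063) = (0.0000 + 1.5214, 0.0000 + -3.2627) = (1.5214, -3.2627)
link 1: phi[1] = -65 + 150 = 85 deg
  cos(85 deg) = 0.0872, sin(85 deg) = 0.9962
  joint[2] = (1.5214, -3.2627) + 9.8 * (0.0872, 0.9962) = (1.5214 + 0.8541, -3.2627 + 9.7627) = (2.3756, 6.5000)
End effector: (2.3756, 6.5000)

Answer: 2.3756 6.5000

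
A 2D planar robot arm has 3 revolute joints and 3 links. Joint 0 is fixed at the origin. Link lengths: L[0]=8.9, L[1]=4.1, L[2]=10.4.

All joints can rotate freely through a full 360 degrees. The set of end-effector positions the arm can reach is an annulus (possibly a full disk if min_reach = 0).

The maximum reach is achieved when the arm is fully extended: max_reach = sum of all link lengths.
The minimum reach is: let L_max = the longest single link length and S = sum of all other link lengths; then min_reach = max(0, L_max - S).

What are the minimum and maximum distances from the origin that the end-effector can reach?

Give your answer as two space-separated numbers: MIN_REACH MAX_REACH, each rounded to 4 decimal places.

Link lengths: [8.9, 4.1, 10.4]
max_reach = 8.9 + 4.1 + 10.4 = 23.4
L_max = max([8.9, 4.1, 10.4]) = 10.4
S (sum of others) = 23.4 - 10.4 = 13
min_reach = max(0, 10.4 - 13) = max(0, -2.6) = 0

Answer: 0.0000 23.4000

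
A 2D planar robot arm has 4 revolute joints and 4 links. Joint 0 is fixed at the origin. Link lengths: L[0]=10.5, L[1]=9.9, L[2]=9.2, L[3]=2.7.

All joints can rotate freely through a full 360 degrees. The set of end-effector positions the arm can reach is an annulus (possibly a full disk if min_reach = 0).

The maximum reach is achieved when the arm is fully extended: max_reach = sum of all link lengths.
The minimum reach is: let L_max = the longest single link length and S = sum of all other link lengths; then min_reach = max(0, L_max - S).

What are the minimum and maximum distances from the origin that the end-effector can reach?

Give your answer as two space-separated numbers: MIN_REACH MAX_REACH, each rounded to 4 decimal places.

Answer: 0.0000 32.3000

Derivation:
Link lengths: [10.5, 9.9, 9.2, 2.7]
max_reach = 10.5 + 9.9 + 9.2 + 2.7 = 32.3
L_max = max([10.5, 9.9, 9.2, 2.7]) = 10.5
S (sum of others) = 32.3 - 10.5 = 21.8
min_reach = max(0, 10.5 - 21.8) = max(0, -11.3) = 0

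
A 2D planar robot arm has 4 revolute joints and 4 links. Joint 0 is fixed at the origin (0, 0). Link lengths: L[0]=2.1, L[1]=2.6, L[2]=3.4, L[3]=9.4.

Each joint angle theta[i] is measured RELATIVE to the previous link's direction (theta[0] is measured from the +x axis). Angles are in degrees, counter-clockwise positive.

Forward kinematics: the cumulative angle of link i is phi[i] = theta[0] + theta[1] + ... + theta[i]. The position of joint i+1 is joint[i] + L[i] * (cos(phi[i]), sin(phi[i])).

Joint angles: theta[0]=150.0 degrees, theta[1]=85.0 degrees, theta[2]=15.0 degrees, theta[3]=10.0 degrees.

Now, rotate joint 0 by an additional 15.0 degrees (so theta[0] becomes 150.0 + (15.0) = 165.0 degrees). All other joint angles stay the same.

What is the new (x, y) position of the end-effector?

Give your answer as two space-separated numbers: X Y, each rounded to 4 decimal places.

Answer: -2.3948 -14.6510

Derivation:
joint[0] = (0.0000, 0.0000)  (base)
link 0: phi[0] = 165 = 165 deg
  cos(165 deg) = -0.9659, sin(165 deg) = 0.2588
  joint[1] = (0.0000, 0.0000) + 2.1 * (-0.9659, 0.2588) = (0.0000 + -2.0284, 0.0000 + 0.5435) = (-2.0284, 0.5435)
link 1: phi[1] = 165 + 85 = 250 deg
  cos(250 deg) = -0.3420, sin(250 deg) = -0.9397
  joint[2] = (-2.0284, 0.5435) + 2.6 * (-0.3420, -0.9397) = (-2.0284 + -0.8893, 0.5435 + -2.4432) = (-2.9177, -1.8997)
link 2: phi[2] = 165 + 85 + 15 = 265 deg
  cos(265 deg) = -0.0872, sin(265 deg) = -0.9962
  joint[3] = (-2.9177, -1.8997) + 3.4 * (-0.0872, -0.9962) = (-2.9177 + -0.2963, -1.8997 + -3.3871) = (-3.2140, -5.2867)
link 3: phi[3] = 165 + 85 + 15 + 10 = 275 deg
  cos(275 deg) = 0.0872, sin(275 deg) = -0.9962
  joint[4] = (-3.2140, -5.2867) + 9.4 * (0.0872, -0.9962) = (-3.2140 + 0.8193, -5.2867 + -9.3642) = (-2.3948, -14.6510)
End effector: (-2.3948, -14.6510)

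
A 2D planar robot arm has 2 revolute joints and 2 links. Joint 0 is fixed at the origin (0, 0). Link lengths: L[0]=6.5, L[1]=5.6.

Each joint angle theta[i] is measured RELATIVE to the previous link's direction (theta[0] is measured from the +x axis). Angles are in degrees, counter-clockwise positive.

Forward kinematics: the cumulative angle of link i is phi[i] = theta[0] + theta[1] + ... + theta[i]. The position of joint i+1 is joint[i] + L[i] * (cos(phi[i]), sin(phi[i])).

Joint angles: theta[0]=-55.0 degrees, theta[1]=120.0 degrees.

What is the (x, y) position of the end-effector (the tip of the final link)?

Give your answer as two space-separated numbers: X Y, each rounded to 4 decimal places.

Answer: 6.0949 -0.2492

Derivation:
joint[0] = (0.0000, 0.0000)  (base)
link 0: phi[0] = -55 = -55 deg
  cos(-55 deg) = 0.5736, sin(-55 deg) = -0.8192
  joint[1] = (0.0000, 0.0000) + 6.5 * (0.5736, -0.8192) = (0.0000 + 3.7282, 0.0000 + -5.3245) = (3.7282, -5.3245)
link 1: phi[1] = -55 + 120 = 65 deg
  cos(65 deg) = 0.4226, sin(65 deg) = 0.9063
  joint[2] = (3.7282, -5.3245) + 5.6 * (0.4226, 0.9063) = (3.7282 + 2.3667, -5.3245 + 5.0753) = (6.0949, -0.2492)
End effector: (6.0949, -0.2492)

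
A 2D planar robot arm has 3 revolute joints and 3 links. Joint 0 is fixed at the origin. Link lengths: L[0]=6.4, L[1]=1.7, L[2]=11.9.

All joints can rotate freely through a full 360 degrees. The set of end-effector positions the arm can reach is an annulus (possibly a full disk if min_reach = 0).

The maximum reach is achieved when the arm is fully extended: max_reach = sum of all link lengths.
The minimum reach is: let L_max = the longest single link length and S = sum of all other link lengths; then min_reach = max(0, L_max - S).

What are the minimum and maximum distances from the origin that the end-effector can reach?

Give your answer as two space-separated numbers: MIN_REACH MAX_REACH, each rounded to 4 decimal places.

Answer: 3.8000 20.0000

Derivation:
Link lengths: [6.4, 1.7, 11.9]
max_reach = 6.4 + 1.7 + 11.9 = 20
L_max = max([6.4, 1.7, 11.9]) = 11.9
S (sum of others) = 20 - 11.9 = 8.1
min_reach = max(0, 11.9 - 8.1) = max(0, 3.8) = 3.8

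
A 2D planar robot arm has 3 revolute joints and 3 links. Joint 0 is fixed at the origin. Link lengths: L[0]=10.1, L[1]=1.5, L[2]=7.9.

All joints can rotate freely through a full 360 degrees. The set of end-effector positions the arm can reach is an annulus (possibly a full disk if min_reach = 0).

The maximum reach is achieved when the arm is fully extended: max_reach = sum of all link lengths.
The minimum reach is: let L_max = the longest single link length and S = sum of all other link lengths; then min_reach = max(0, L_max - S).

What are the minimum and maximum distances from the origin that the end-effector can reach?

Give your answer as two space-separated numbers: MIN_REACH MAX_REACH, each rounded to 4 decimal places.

Link lengths: [10.1, 1.5, 7.9]
max_reach = 10.1 + 1.5 + 7.9 = 19.5
L_max = max([10.1, 1.5, 7.9]) = 10.1
S (sum of others) = 19.5 - 10.1 = 9.4
min_reach = max(0, 10.1 - 9.4) = max(0, 0.7) = 0.7

Answer: 0.7000 19.5000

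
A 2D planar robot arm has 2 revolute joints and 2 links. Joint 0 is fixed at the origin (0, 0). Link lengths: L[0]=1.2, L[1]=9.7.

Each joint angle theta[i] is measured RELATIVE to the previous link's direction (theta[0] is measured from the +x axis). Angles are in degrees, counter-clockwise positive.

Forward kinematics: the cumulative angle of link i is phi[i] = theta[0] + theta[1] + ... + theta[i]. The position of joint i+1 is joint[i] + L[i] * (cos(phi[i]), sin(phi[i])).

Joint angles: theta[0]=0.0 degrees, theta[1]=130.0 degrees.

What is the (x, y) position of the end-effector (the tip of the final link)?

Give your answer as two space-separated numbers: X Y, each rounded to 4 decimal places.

joint[0] = (0.0000, 0.0000)  (base)
link 0: phi[0] = 0 = 0 deg
  cos(0 deg) = 1.0000, sin(0 deg) = 0.0000
  joint[1] = (0.0000, 0.0000) + 1.2 * (1.0000, 0.0000) = (0.0000 + 1.2000, 0.0000 + 0.0000) = (1.2000, 0.0000)
link 1: phi[1] = 0 + 130 = 130 deg
  cos(130 deg) = -0.6428, sin(130 deg) = 0.7660
  joint[2] = (1.2000, 0.0000) + 9.7 * (-0.6428, 0.7660) = (1.2000 + -6.2350, 0.0000 + 7.4306) = (-5.0350, 7.4306)
End effector: (-5.0350, 7.4306)

Answer: -5.0350 7.4306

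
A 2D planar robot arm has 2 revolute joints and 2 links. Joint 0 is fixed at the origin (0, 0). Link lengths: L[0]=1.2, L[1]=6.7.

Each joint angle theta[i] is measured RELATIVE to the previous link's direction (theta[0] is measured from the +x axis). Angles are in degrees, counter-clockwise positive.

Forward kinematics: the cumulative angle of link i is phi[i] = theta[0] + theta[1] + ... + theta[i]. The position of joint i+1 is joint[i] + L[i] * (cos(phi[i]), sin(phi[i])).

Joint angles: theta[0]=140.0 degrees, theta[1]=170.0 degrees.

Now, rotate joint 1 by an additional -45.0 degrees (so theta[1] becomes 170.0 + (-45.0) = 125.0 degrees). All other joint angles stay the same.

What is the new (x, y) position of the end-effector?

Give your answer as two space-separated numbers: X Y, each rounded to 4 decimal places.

joint[0] = (0.0000, 0.0000)  (base)
link 0: phi[0] = 140 = 140 deg
  cos(140 deg) = -0.7660, sin(140 deg) = 0.6428
  joint[1] = (0.0000, 0.0000) + 1.2 * (-0.7660, 0.6428) = (0.0000 + -0.9193, 0.0000 + 0.7713) = (-0.9193, 0.7713)
link 1: phi[1] = 140 + 125 = 265 deg
  cos(265 deg) = -0.0872, sin(265 deg) = -0.9962
  joint[2] = (-0.9193, 0.7713) + 6.7 * (-0.0872, -0.9962) = (-0.9193 + -0.5839, 0.7713 + -6.6745) = (-1.5032, -5.9032)
End effector: (-1.5032, -5.9032)

Answer: -1.5032 -5.9032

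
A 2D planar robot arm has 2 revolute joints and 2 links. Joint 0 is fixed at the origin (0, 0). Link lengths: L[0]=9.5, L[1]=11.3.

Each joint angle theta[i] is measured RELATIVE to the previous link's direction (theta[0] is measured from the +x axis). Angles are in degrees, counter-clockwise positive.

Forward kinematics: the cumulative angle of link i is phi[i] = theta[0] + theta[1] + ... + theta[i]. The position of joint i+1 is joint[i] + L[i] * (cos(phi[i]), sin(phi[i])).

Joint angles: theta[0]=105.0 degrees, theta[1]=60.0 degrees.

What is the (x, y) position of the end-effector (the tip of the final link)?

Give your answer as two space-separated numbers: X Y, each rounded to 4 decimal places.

joint[0] = (0.0000, 0.0000)  (base)
link 0: phi[0] = 105 = 105 deg
  cos(105 deg) = -0.2588, sin(105 deg) = 0.9659
  joint[1] = (0.0000, 0.0000) + 9.5 * (-0.2588, 0.9659) = (0.0000 + -2.4588, 0.0000 + 9.1763) = (-2.4588, 9.1763)
link 1: phi[1] = 105 + 60 = 165 deg
  cos(165 deg) = -0.9659, sin(165 deg) = 0.2588
  joint[2] = (-2.4588, 9.1763) + 11.3 * (-0.9659, 0.2588) = (-2.4588 + -10.9150, 9.1763 + 2.9247) = (-13.3737, 12.1010)
End effector: (-13.3737, 12.1010)

Answer: -13.3737 12.1010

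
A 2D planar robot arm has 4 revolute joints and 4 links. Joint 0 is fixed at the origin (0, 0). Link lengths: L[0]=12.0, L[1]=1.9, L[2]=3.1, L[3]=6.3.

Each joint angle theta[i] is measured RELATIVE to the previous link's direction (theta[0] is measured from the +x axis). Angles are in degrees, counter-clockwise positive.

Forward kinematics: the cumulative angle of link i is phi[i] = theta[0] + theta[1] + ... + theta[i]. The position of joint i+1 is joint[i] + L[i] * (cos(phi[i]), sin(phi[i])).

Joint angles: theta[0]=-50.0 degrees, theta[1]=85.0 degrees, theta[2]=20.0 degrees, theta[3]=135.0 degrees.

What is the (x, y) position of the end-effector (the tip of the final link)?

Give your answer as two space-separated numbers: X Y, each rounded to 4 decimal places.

joint[0] = (0.0000, 0.0000)  (base)
link 0: phi[0] = -50 = -50 deg
  cos(-50 deg) = 0.6428, sin(-50 deg) = -0.7660
  joint[1] = (0.0000, 0.0000) + 12 * (0.6428, -0.7660) = (0.0000 + 7.7135, 0.0000 + -9.1925) = (7.7135, -9.1925)
link 1: phi[1] = -50 + 85 = 35 deg
  cos(35 deg) = 0.8192, sin(35 deg) = 0.5736
  joint[2] = (7.7135, -9.1925) + 1.9 * (0.8192, 0.5736) = (7.7135 + 1.5564, -9.1925 + 1.0898) = (9.2698, -8.1027)
link 2: phi[2] = -50 + 85 + 20 = 55 deg
  cos(55 deg) = 0.5736, sin(55 deg) = 0.8192
  joint[3] = (9.2698, -8.1027) + 3.1 * (0.5736, 0.8192) = (9.2698 + 1.7781, -8.1027 + 2.5394) = (11.0479, -5.5634)
link 3: phi[3] = -50 + 85 + 20 + 135 = 190 deg
  cos(190 deg) = -0.9848, sin(190 deg) = -0.1736
  joint[4] = (11.0479, -5.5634) + 6.3 * (-0.9848, -0.1736) = (11.0479 + -6.2043, -5.5634 + -1.0940) = (4.8436, -6.6574)
End effector: (4.8436, -6.6574)

Answer: 4.8436 -6.6574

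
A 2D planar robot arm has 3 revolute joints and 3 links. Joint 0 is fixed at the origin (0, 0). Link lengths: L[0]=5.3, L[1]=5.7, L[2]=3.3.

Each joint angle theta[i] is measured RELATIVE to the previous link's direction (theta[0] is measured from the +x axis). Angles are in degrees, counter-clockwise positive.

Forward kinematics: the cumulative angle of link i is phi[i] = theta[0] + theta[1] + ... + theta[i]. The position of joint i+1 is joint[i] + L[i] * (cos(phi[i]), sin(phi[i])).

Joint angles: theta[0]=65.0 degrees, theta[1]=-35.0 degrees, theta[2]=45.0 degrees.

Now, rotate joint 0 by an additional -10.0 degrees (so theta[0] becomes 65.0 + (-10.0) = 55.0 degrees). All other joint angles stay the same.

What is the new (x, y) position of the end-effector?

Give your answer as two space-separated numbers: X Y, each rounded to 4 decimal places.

joint[0] = (0.0000, 0.0000)  (base)
link 0: phi[0] = 55 = 55 deg
  cos(55 deg) = 0.5736, sin(55 deg) = 0.8192
  joint[1] = (0.0000, 0.0000) + 5.3 * (0.5736, 0.8192) = (0.0000 + 3.0400, 0.0000 + 4.3415) = (3.0400, 4.3415)
link 1: phi[1] = 55 + -35 = 20 deg
  cos(20 deg) = 0.9397, sin(20 deg) = 0.3420
  joint[2] = (3.0400, 4.3415) + 5.7 * (0.9397, 0.3420) = (3.0400 + 5.3562, 4.3415 + 1.9495) = (8.3962, 6.2910)
link 2: phi[2] = 55 + -35 + 45 = 65 deg
  cos(65 deg) = 0.4226, sin(65 deg) = 0.9063
  joint[3] = (8.3962, 6.2910) + 3.3 * (0.4226, 0.9063) = (8.3962 + 1.3946, 6.2910 + 2.9908) = (9.7908, 9.2818)
End effector: (9.7908, 9.2818)

Answer: 9.7908 9.2818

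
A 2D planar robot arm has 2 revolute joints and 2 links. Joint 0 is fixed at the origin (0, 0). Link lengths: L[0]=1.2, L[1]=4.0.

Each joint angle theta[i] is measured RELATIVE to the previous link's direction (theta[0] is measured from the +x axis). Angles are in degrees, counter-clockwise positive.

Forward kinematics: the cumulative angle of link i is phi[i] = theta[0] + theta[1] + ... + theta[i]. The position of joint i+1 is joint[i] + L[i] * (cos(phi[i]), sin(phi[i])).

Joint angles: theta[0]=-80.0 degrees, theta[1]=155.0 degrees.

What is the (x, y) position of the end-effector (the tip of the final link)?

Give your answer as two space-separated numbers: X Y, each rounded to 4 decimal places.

joint[0] = (0.0000, 0.0000)  (base)
link 0: phi[0] = -80 = -80 deg
  cos(-80 deg) = 0.1736, sin(-80 deg) = -0.9848
  joint[1] = (0.0000, 0.0000) + 1.2 * (0.1736, -0.9848) = (0.0000 + 0.2084, 0.0000 + -1.1818) = (0.2084, -1.1818)
link 1: phi[1] = -80 + 155 = 75 deg
  cos(75 deg) = 0.2588, sin(75 deg) = 0.9659
  joint[2] = (0.2084, -1.1818) + 4 * (0.2588, 0.9659) = (0.2084 + 1.0353, -1.1818 + 3.8637) = (1.2437, 2.6819)
End effector: (1.2437, 2.6819)

Answer: 1.2437 2.6819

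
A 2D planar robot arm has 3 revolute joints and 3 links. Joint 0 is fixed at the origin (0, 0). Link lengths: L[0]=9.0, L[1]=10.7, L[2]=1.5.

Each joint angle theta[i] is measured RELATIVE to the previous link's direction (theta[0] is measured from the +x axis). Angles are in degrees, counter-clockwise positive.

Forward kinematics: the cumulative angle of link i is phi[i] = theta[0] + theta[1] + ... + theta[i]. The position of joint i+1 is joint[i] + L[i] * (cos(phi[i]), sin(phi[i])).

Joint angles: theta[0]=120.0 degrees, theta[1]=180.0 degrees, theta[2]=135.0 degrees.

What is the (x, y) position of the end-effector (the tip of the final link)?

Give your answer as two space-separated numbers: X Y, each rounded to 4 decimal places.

joint[0] = (0.0000, 0.0000)  (base)
link 0: phi[0] = 120 = 120 deg
  cos(120 deg) = -0.5000, sin(120 deg) = 0.8660
  joint[1] = (0.0000, 0.0000) + 9 * (-0.5000, 0.8660) = (0.0000 + -4.5000, 0.0000 + 7.7942) = (-4.5000, 7.7942)
link 1: phi[1] = 120 + 180 = 300 deg
  cos(300 deg) = 0.5000, sin(300 deg) = -0.8660
  joint[2] = (-4.5000, 7.7942) + 10.7 * (0.5000, -0.8660) = (-4.5000 + 5.3500, 7.7942 + -9.2665) = (0.8500, -1.4722)
link 2: phi[2] = 120 + 180 + 135 = 435 deg
  cos(435 deg) = 0.2588, sin(435 deg) = 0.9659
  joint[3] = (0.8500, -1.4722) + 1.5 * (0.2588, 0.9659) = (0.8500 + 0.3882, -1.4722 + 1.4489) = (1.2382, -0.0234)
End effector: (1.2382, -0.0234)

Answer: 1.2382 -0.0234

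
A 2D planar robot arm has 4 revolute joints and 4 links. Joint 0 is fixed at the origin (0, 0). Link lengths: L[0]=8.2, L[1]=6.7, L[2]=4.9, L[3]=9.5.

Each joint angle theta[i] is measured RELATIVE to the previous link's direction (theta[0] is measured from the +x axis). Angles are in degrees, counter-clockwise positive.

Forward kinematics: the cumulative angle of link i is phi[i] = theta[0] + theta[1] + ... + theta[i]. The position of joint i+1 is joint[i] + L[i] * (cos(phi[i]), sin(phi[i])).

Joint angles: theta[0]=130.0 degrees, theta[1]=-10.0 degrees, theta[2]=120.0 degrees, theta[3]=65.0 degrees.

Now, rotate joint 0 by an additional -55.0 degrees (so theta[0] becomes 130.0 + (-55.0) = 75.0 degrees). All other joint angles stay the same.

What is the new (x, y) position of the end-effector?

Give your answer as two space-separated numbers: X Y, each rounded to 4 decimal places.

Answer: -3.1767 4.6387

Derivation:
joint[0] = (0.0000, 0.0000)  (base)
link 0: phi[0] = 75 = 75 deg
  cos(75 deg) = 0.2588, sin(75 deg) = 0.9659
  joint[1] = (0.0000, 0.0000) + 8.2 * (0.2588, 0.9659) = (0.0000 + 2.1223, 0.0000 + 7.9206) = (2.1223, 7.9206)
link 1: phi[1] = 75 + -10 = 65 deg
  cos(65 deg) = 0.4226, sin(65 deg) = 0.9063
  joint[2] = (2.1223, 7.9206) + 6.7 * (0.4226, 0.9063) = (2.1223 + 2.8315, 7.9206 + 6.0723) = (4.9539, 13.9929)
link 2: phi[2] = 75 + -10 + 120 = 185 deg
  cos(185 deg) = -0.9962, sin(185 deg) = -0.0872
  joint[3] = (4.9539, 13.9929) + 4.9 * (-0.9962, -0.0872) = (4.9539 + -4.8814, 13.9929 + -0.4271) = (0.0725, 13.5658)
link 3: phi[3] = 75 + -10 + 120 + 65 = 250 deg
  cos(250 deg) = -0.3420, sin(250 deg) = -0.9397
  joint[4] = (0.0725, 13.5658) + 9.5 * (-0.3420, -0.9397) = (0.0725 + -3.2492, 13.5658 + -8.9271) = (-3.1767, 4.6387)
End effector: (-3.1767, 4.6387)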